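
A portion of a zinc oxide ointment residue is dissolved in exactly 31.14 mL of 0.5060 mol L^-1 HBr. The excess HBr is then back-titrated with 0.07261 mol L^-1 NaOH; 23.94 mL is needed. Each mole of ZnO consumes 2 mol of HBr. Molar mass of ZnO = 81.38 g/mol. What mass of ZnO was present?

0.570 g

Total n(HBr) added = 0.5060 x 0.03114 = 0.01576 mol.
n(NaOH) used = 0.07261 x 0.02394 = 0.001738 mol, which equals the excess n(HBr).
So n(HBr) consumed by the sample = 0.01576 - 0.001738 = 0.01402 mol.
n(ZnO) = 0.01402 / 2 = 0.007009 mol.
mass = 0.007009 mol x 81.38 g/mol = 0.570 g.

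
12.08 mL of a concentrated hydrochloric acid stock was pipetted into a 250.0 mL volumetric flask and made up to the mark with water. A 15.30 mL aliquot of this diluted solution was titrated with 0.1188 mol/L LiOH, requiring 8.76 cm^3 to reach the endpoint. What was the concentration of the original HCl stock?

1.41 M

n(LiOH) = 0.1188 x 0.008760 = 0.001041 mol.
n(HCl) in the aliquot = 0.001041 mol.
[diluted HCl] = 0.001041 / 0.01530 = 0.06802 M.
Dilution factor = 250.0/12.08 = 20.70, so [stock] = 0.06802 x 20.70 = 1.41 M.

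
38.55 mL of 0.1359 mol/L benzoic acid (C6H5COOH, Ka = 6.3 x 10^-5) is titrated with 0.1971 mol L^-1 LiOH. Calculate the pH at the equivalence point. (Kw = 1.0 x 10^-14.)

n(C6H5COOH) = 0.1359 x 0.03855 = 0.005239 mol; V(LiOH) at equivalence = 0.005239/0.1971 = 0.02658 L.
At equivalence all the acid is converted to C6H5COO-; total volume = 0.03855 + 0.02658 = 0.06513 L, so [C6H5COO-] = 0.005239/0.06513 = 0.08044 M.
Kb = Kw/Ka = 1.0e-14 / 6.3 x 10^-5 = 1.59e-10.
[OH^-] = sqrt(Kb x [C6H5COO-]) = sqrt(1.59e-10 x 0.08044) = 3.57e-6 M.
pOH = 5.45, so pH = 14.00 - 5.45 = 8.55.

8.55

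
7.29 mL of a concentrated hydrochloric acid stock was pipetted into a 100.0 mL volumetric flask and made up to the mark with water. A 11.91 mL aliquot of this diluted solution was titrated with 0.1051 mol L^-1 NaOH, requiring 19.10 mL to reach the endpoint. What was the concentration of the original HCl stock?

n(NaOH) = 0.1051 x 0.01910 = 0.002007 mol.
n(HCl) in the aliquot = 0.002007 mol.
[diluted HCl] = 0.002007 / 0.01191 = 0.1685 M.
Dilution factor = 100.0/7.290 = 13.72, so [stock] = 0.1685 x 13.72 = 2.31 M.

2.31 M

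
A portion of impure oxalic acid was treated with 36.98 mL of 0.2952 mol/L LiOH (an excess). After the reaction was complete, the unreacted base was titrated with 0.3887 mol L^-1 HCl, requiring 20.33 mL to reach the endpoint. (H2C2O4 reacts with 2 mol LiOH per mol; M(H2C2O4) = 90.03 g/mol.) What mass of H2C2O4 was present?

0.136 g

Total n(LiOH) added = 0.2952 x 0.03698 = 0.01092 mol.
n(HCl) used = 0.3887 x 0.02033 = 0.007902 mol, which equals the excess n(LiOH).
So n(LiOH) consumed by the sample = 0.01092 - 0.007902 = 0.003014 mol.
n(H2C2O4) = 0.003014 / 2 = 0.001507 mol.
mass = 0.001507 mol x 90.03 g/mol = 0.136 g.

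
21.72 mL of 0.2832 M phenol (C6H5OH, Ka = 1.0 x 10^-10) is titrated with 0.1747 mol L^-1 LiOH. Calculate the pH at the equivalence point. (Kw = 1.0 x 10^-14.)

11.52

n(C6H5OH) = 0.2832 x 0.02172 = 0.006151 mol; V(LiOH) at equivalence = 0.006151/0.1747 = 0.03521 L.
At equivalence all the acid is converted to C6H5O-; total volume = 0.02172 + 0.03521 = 0.05693 L, so [C6H5O-] = 0.006151/0.05693 = 0.1080 M.
Kb = Kw/Ka = 1.0e-14 / 1.0 x 10^-10 = 0.000100.
[OH^-] = sqrt(Kb x [C6H5O-]) = sqrt(0.000100 x 0.1080) = 0.00329 M.
pOH = 2.48, so pH = 14.00 - 2.48 = 11.52.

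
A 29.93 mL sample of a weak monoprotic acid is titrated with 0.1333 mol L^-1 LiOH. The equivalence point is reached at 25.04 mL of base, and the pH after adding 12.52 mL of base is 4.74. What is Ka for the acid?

1.8 x 10^-5

12.52 mL is half of the equivalence volume, so this is the half-equivalence point where [HA] = [A^-].
At half-equivalence pH = pKa, so pKa = 4.74.
Ka = 10^(-4.74) = 1.8 x 10^-5.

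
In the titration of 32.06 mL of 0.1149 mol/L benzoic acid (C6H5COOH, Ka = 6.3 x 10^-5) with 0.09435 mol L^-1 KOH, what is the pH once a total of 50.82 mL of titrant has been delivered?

n(acid) = 0.1149 x 0.03206 = 0.003684 mol; n(KOH) added = 0.09435 x 0.05082 = 0.004795 mol.
Base is in excess by 0.004795 - 0.003684 = 0.001111 mol in a total volume of 0.08288 L.
[OH^-] = 0.001111/0.08288 = 0.01341 M, so pOH = 1.87 and pH = 14.00 - 1.87 = 12.13.

12.13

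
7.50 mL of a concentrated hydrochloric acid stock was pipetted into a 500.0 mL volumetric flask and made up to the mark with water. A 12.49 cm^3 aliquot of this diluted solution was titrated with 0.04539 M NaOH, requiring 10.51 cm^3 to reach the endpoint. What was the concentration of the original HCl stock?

n(NaOH) = 0.04539 x 0.01051 = 0.0004770 mol.
n(HCl) in the aliquot = 0.0004770 mol.
[diluted HCl] = 0.0004770 / 0.01249 = 0.03819 M.
Dilution factor = 500.0/7.500 = 66.67, so [stock] = 0.03819 x 66.67 = 2.55 M.

2.55 M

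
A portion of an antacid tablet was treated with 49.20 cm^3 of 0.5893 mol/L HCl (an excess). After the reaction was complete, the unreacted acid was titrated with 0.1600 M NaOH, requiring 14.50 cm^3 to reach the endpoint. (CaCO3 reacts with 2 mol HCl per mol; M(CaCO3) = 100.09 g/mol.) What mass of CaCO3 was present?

Total n(HCl) added = 0.5893 x 0.04920 = 0.02899 mol.
n(NaOH) used = 0.1600 x 0.01450 = 0.002320 mol, which equals the excess n(HCl).
So n(HCl) consumed by the sample = 0.02899 - 0.002320 = 0.02667 mol.
n(CaCO3) = 0.02667 / 2 = 0.01334 mol.
mass = 0.01334 mol x 100.09 g/mol = 1.33 g.

1.33 g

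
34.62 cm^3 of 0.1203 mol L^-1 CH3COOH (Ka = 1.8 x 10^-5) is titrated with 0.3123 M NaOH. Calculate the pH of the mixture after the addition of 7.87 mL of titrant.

Initial n(CH3COOH) = 0.1203 x 0.03462 = 0.004165 mol.
n(NaOH) added = 0.3123 x 0.007870 = 0.002458 mol, converting that many moles of CH3COOH to CH3COO-.
Remaining n(CH3COOH) = 0.001707 mol; n(CH3COO-) = 0.002458 mol.
By Henderson-Hasselbalch, pH = pKa + log([A^-]/[HA]) = 4.74 + log(0.002458/0.001707) = 4.74 + (+0.16) = 4.90.

4.90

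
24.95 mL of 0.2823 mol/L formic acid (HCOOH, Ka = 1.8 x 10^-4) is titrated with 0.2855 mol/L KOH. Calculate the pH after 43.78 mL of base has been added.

n(acid) = 0.2823 x 0.02495 = 0.007043 mol; n(KOH) added = 0.2855 x 0.04378 = 0.01250 mol.
Base is in excess by 0.01250 - 0.007043 = 0.005456 mol in a total volume of 0.06873 L.
[OH^-] = 0.005456/0.06873 = 0.07938 M, so pOH = 1.10 and pH = 14.00 - 1.10 = 12.90.

12.90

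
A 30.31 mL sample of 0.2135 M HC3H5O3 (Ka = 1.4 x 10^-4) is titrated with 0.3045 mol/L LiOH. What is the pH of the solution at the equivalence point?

n(HC3H5O3) = 0.2135 x 0.03031 = 0.006471 mol; V(LiOH) at equivalence = 0.006471/0.3045 = 0.02125 L.
At equivalence all the acid is converted to C3H5O3-; total volume = 0.03031 + 0.02125 = 0.05156 L, so [C3H5O3-] = 0.006471/0.05156 = 0.1255 M.
Kb = Kw/Ka = 1.0e-14 / 1.4 x 10^-4 = 7.14e-11.
[OH^-] = sqrt(Kb x [C3H5O3-]) = sqrt(7.14e-11 x 0.1255) = 2.99e-6 M.
pOH = 5.52, so pH = 14.00 - 5.52 = 8.48.

8.48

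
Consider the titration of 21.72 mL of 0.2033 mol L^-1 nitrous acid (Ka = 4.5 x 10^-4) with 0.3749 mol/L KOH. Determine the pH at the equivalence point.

8.23

n(HNO2) = 0.2033 x 0.02172 = 0.004416 mol; V(KOH) at equivalence = 0.004416/0.3749 = 0.01178 L.
At equivalence all the acid is converted to NO2-; total volume = 0.02172 + 0.01178 = 0.03350 L, so [NO2-] = 0.004416/0.03350 = 0.1318 M.
Kb = Kw/Ka = 1.0e-14 / 4.5 x 10^-4 = 2.22e-11.
[OH^-] = sqrt(Kb x [NO2-]) = sqrt(2.22e-11 x 0.1318) = 1.71e-6 M.
pOH = 5.77, so pH = 14.00 - 5.77 = 8.23.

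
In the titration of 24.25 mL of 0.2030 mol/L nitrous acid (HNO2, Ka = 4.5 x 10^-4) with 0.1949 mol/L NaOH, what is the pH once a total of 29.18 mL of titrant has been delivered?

n(acid) = 0.2030 x 0.02425 = 0.004923 mol; n(NaOH) added = 0.1949 x 0.02918 = 0.005687 mol.
Base is in excess by 0.005687 - 0.004923 = 0.0007644 mol in a total volume of 0.05343 L.
[OH^-] = 0.0007644/0.05343 = 0.01431 M, so pOH = 1.84 and pH = 14.00 - 1.84 = 12.16.

12.16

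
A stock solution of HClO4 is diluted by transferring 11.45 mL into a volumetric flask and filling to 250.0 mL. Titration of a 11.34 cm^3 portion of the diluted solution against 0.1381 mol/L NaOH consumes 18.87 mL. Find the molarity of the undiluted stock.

n(NaOH) = 0.1381 x 0.01887 = 0.002606 mol.
n(HClO4) in the aliquot = 0.002606 mol.
[diluted HClO4] = 0.002606 / 0.01134 = 0.2298 M.
Dilution factor = 250.0/11.45 = 21.83, so [stock] = 0.2298 x 21.83 = 5.02 M.

5.02 M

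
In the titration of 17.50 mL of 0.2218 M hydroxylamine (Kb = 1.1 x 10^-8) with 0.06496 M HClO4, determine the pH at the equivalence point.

3.67

n(NH2OH) = 0.2218 x 0.01750 = 0.003881 mol; V(HClO4) at equivalence = 0.003881/0.06496 = 0.05975 L.
At equivalence the base is fully converted to NH3OH+; total volume = 0.07725 L, so [NH3OH+] = 0.003881/0.07725 = 0.05024 M.
Ka(NH3OH+) = Kw/Kb = 1.0e-14 / 1.1 x 10^-8 = 9.09e-7.
[H^+] = sqrt(Ka x [NH3OH+]) = sqrt(9.09e-7 x 0.05024) = 0.000214 M.
pH = -log(0.000214) = 3.67.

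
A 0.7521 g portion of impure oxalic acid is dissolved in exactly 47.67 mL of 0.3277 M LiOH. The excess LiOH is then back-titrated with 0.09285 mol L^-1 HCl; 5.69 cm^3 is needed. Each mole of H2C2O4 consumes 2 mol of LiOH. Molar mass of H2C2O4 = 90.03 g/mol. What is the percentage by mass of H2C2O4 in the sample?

Total n(LiOH) added = 0.3277 x 0.04767 = 0.01562 mol.
n(HCl) used = 0.09285 x 0.005690 = 0.0005283 mol, which equals the excess n(LiOH).
So n(LiOH) consumed by the sample = 0.01562 - 0.0005283 = 0.01509 mol.
n(H2C2O4) = 0.01509 / 2 = 0.007547 mol.
mass H2C2O4 = 0.007547 x 90.03 = 0.6794 g, so %H2C2O4 = 0.6794/0.7521 x 100 = 90.3%.

90.3%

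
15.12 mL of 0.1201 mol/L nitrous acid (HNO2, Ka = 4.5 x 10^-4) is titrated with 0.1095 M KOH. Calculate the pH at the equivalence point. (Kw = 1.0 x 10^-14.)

n(HNO2) = 0.1201 x 0.01512 = 0.001816 mol; V(KOH) at equivalence = 0.001816/0.1095 = 0.01658 L.
At equivalence all the acid is converted to NO2-; total volume = 0.01512 + 0.01658 = 0.03170 L, so [NO2-] = 0.001816/0.03170 = 0.05728 M.
Kb = Kw/Ka = 1.0e-14 / 4.5 x 10^-4 = 2.22e-11.
[OH^-] = sqrt(Kb x [NO2-]) = sqrt(2.22e-11 x 0.05728) = 1.13e-6 M.
pOH = 5.95, so pH = 14.00 - 5.95 = 8.05.

8.05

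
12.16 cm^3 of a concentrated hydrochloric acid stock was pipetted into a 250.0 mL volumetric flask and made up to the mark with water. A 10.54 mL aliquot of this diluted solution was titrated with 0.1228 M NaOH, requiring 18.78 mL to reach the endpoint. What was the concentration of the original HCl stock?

4.50 M

n(NaOH) = 0.1228 x 0.01878 = 0.002306 mol.
n(HCl) in the aliquot = 0.002306 mol.
[diluted HCl] = 0.002306 / 0.01054 = 0.2188 M.
Dilution factor = 250.0/12.16 = 20.56, so [stock] = 0.2188 x 20.56 = 4.50 M.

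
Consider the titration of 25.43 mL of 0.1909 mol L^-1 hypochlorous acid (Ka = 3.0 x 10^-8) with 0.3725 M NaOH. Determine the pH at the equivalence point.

10.31

n(HClO) = 0.1909 x 0.02543 = 0.004855 mol; V(NaOH) at equivalence = 0.004855/0.3725 = 0.01303 L.
At equivalence all the acid is converted to ClO-; total volume = 0.02543 + 0.01303 = 0.03846 L, so [ClO-] = 0.004855/0.03846 = 0.1262 M.
Kb = Kw/Ka = 1.0e-14 / 3.0 x 10^-8 = 3.33e-7.
[OH^-] = sqrt(Kb x [ClO-]) = sqrt(3.33e-7 x 0.1262) = 0.000205 M.
pOH = 3.69, so pH = 14.00 - 3.69 = 10.31.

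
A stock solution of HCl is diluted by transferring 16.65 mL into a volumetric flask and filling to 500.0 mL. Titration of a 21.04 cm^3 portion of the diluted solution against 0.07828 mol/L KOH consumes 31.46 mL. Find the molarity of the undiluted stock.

3.51 M

n(KOH) = 0.07828 x 0.03146 = 0.002463 mol.
n(HCl) in the aliquot = 0.002463 mol.
[diluted HCl] = 0.002463 / 0.02104 = 0.1170 M.
Dilution factor = 500.0/16.65 = 30.03, so [stock] = 0.1170 x 30.03 = 3.51 M.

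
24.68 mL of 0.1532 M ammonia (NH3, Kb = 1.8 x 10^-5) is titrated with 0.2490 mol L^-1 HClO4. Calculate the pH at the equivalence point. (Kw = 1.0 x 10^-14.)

n(NH3) = 0.1532 x 0.02468 = 0.003781 mol; V(HClO4) at equivalence = 0.003781/0.2490 = 0.01518 L.
At equivalence the base is fully converted to NH4+; total volume = 0.03986 L, so [NH4+] = 0.003781/0.03986 = 0.09485 M.
Ka(NH4+) = Kw/Kb = 1.0e-14 / 1.8 x 10^-5 = 5.56e-10.
[H^+] = sqrt(Ka x [NH4+]) = sqrt(5.56e-10 x 0.09485) = 7.26e-6 M.
pH = -log(7.26e-6) = 5.14.

5.14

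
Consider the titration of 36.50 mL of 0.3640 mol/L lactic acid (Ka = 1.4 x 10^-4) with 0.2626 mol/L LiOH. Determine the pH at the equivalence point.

8.52

n(HC3H5O3) = 0.3640 x 0.03650 = 0.01329 mol; V(LiOH) at equivalence = 0.01329/0.2626 = 0.05059 L.
At equivalence all the acid is converted to C3H5O3-; total volume = 0.03650 + 0.05059 = 0.08709 L, so [C3H5O3-] = 0.01329/0.08709 = 0.1525 M.
Kb = Kw/Ka = 1.0e-14 / 1.4 x 10^-4 = 7.14e-11.
[OH^-] = sqrt(Kb x [C3H5O3-]) = sqrt(7.14e-11 x 0.1525) = 3.30e-6 M.
pOH = 5.48, so pH = 14.00 - 5.48 = 8.52.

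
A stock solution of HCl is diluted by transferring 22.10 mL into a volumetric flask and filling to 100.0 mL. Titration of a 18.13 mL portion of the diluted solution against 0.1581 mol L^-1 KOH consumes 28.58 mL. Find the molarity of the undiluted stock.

1.13 M

n(KOH) = 0.1581 x 0.02858 = 0.004518 mol.
n(HCl) in the aliquot = 0.004518 mol.
[diluted HCl] = 0.004518 / 0.01813 = 0.2492 M.
Dilution factor = 100.0/22.10 = 4.525, so [stock] = 0.2492 x 4.525 = 1.13 M.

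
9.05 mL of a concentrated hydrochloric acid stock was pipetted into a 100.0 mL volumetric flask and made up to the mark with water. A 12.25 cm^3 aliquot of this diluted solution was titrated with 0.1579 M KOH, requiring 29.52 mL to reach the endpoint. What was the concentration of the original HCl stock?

4.20 M

n(KOH) = 0.1579 x 0.02952 = 0.004661 mol.
n(HCl) in the aliquot = 0.004661 mol.
[diluted HCl] = 0.004661 / 0.01225 = 0.3805 M.
Dilution factor = 100.0/9.050 = 11.05, so [stock] = 0.3805 x 11.05 = 4.20 M.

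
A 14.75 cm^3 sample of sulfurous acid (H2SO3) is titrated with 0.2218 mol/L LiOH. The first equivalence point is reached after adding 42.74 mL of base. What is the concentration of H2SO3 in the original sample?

0.643 M

n(LiOH) = 0.2218 x 0.04274 = 0.009480 mol.
At the first equivalence point, 1 mol OH^- react per mol H2SO3, so n(H2SO3) = 0.009480 / 1 = 0.009480 mol.
[H2SO3] = 0.009480 / 0.01475 L = 0.643 M.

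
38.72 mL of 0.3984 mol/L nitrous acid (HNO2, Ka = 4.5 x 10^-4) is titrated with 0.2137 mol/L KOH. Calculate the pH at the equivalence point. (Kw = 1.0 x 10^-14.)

8.25

n(HNO2) = 0.3984 x 0.03872 = 0.01543 mol; V(KOH) at equivalence = 0.01543/0.2137 = 0.07219 L.
At equivalence all the acid is converted to NO2-; total volume = 0.03872 + 0.07219 = 0.1109 L, so [NO2-] = 0.01543/0.1109 = 0.1391 M.
Kb = Kw/Ka = 1.0e-14 / 4.5 x 10^-4 = 2.22e-11.
[OH^-] = sqrt(Kb x [NO2-]) = sqrt(2.22e-11 x 0.1391) = 1.76e-6 M.
pOH = 5.75, so pH = 14.00 - 5.75 = 8.25.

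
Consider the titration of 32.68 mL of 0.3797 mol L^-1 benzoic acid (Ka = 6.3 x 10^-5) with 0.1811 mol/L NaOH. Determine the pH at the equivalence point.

8.64

n(C6H5COOH) = 0.3797 x 0.03268 = 0.01241 mol; V(NaOH) at equivalence = 0.01241/0.1811 = 0.06852 L.
At equivalence all the acid is converted to C6H5COO-; total volume = 0.03268 + 0.06852 = 0.1012 L, so [C6H5COO-] = 0.01241/0.1012 = 0.1226 M.
Kb = Kw/Ka = 1.0e-14 / 6.3 x 10^-5 = 1.59e-10.
[OH^-] = sqrt(Kb x [C6H5COO-]) = sqrt(1.59e-10 x 0.1226) = 4.41e-6 M.
pOH = 5.36, so pH = 14.00 - 5.36 = 8.64.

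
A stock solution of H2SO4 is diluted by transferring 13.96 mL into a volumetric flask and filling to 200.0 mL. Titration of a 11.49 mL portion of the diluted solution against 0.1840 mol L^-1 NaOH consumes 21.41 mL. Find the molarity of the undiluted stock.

n(NaOH) = 0.1840 x 0.02141 = 0.003939 mol.
n(H2SO4) in the aliquot = 0.003939 x 1/2 = 0.001970 mol.
[diluted H2SO4] = 0.001970 / 0.01149 = 0.1714 M.
Dilution factor = 200.0/13.96 = 14.33, so [stock] = 0.1714 x 14.33 = 2.46 M.

2.46 M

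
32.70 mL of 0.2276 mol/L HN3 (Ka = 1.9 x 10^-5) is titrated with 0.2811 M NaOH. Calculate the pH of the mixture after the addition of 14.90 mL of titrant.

4.83

Initial n(HN3) = 0.2276 x 0.03270 = 0.007443 mol.
n(NaOH) added = 0.2811 x 0.01490 = 0.004188 mol, converting that many moles of HN3 to N3-.
Remaining n(HN3) = 0.003254 mol; n(N3-) = 0.004188 mol.
By Henderson-Hasselbalch, pH = pKa + log([A^-]/[HA]) = 4.72 + log(0.004188/0.003254) = 4.72 + (+0.11) = 4.83.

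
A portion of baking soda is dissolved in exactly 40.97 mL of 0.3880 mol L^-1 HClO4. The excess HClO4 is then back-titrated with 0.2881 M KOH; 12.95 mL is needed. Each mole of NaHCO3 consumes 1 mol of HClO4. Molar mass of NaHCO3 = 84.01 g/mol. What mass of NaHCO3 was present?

Total n(HClO4) added = 0.3880 x 0.04097 = 0.01590 mol.
n(KOH) used = 0.2881 x 0.01295 = 0.003731 mol, which equals the excess n(HClO4).
So n(HClO4) consumed by the sample = 0.01590 - 0.003731 = 0.01217 mol.
n(NaHCO3) = 0.01217 / 1 = 0.01217 mol.
mass = 0.01217 mol x 84.01 g/mol = 1.02 g.

1.02 g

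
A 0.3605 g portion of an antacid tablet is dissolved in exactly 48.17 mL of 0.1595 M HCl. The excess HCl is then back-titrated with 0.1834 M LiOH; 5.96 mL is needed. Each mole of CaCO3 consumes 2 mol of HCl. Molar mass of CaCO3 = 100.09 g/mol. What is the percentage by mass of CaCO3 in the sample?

Total n(HCl) added = 0.1595 x 0.04817 = 0.007683 mol.
n(LiOH) used = 0.1834 x 0.005960 = 0.001093 mol, which equals the excess n(HCl).
So n(HCl) consumed by the sample = 0.007683 - 0.001093 = 0.006590 mol.
n(CaCO3) = 0.006590 / 2 = 0.003295 mol.
mass CaCO3 = 0.003295 x 100.09 = 0.3298 g, so %CaCO3 = 0.3298/0.3605 x 100 = 91.5%.

91.5%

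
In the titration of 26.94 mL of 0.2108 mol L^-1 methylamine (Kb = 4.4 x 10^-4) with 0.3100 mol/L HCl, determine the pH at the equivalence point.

5.77

n(CH3NH2) = 0.2108 x 0.02694 = 0.005679 mol; V(HCl) at equivalence = 0.005679/0.3100 = 0.01832 L.
At equivalence the base is fully converted to CH3NH3+; total volume = 0.04526 L, so [CH3NH3+] = 0.005679/0.04526 = 0.1255 M.
Ka(CH3NH3+) = Kw/Kb = 1.0e-14 / 4.4 x 10^-4 = 2.27e-11.
[H^+] = sqrt(Ka x [CH3NH3+]) = sqrt(2.27e-11 x 0.1255) = 1.69e-6 M.
pH = -log(1.69e-6) = 5.77.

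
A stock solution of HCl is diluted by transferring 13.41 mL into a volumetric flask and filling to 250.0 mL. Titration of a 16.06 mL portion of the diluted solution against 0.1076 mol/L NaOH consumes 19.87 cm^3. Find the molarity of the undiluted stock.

2.48 M

n(NaOH) = 0.1076 x 0.01987 = 0.002138 mol.
n(HCl) in the aliquot = 0.002138 mol.
[diluted HCl] = 0.002138 / 0.01606 = 0.1331 M.
Dilution factor = 250.0/13.41 = 18.64, so [stock] = 0.1331 x 18.64 = 2.48 M.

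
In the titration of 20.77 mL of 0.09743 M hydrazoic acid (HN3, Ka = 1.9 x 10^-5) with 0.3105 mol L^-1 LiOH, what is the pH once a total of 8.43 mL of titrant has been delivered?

n(acid) = 0.09743 x 0.02077 = 0.002024 mol; n(LiOH) added = 0.3105 x 0.008430 = 0.002618 mol.
Base is in excess by 0.002618 - 0.002024 = 0.0005939 mol in a total volume of 0.02920 L.
[OH^-] = 0.0005939/0.02920 = 0.02034 M, so pOH = 1.69 and pH = 14.00 - 1.69 = 12.31.

12.31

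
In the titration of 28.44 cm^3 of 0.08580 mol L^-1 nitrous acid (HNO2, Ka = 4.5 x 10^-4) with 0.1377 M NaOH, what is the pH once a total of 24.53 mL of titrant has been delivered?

n(acid) = 0.08580 x 0.02844 = 0.002440 mol; n(NaOH) added = 0.1377 x 0.02453 = 0.003378 mol.
Base is in excess by 0.003378 - 0.002440 = 0.0009376 mol in a total volume of 0.05297 L.
[OH^-] = 0.0009376/0.05297 = 0.01770 M, so pOH = 1.75 and pH = 14.00 - 1.75 = 12.25.

12.25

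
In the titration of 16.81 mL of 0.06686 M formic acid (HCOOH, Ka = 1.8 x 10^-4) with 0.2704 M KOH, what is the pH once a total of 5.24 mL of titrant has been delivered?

n(acid) = 0.06686 x 0.01681 = 0.001124 mol; n(KOH) added = 0.2704 x 0.005240 = 0.001417 mol.
Base is in excess by 0.001417 - 0.001124 = 0.0002930 mol in a total volume of 0.02205 L.
[OH^-] = 0.0002930/0.02205 = 0.01329 M, so pOH = 1.88 and pH = 14.00 - 1.88 = 12.12.

12.12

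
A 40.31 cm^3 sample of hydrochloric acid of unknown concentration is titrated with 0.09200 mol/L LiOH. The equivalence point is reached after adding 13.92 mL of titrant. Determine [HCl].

n(LiOH) delivered = 0.09200 x 0.01392 = 0.001281 mol.
For a 1:1 reaction, n(HCl) = 0.001281 mol.
[HCl] = 0.001281 mol / 0.04031 L = 0.0318 M.

0.0318 M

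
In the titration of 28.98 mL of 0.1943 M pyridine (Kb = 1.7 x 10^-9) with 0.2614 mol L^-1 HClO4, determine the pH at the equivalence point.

n(C5H5N) = 0.1943 x 0.02898 = 0.005631 mol; V(HClO4) at equivalence = 0.005631/0.2614 = 0.02154 L.
At equivalence the base is fully converted to C5H5NH+; total volume = 0.05052 L, so [C5H5NH+] = 0.005631/0.05052 = 0.1115 M.
Ka(C5H5NH+) = Kw/Kb = 1.0e-14 / 1.7 x 10^-9 = 5.88e-6.
[H^+] = sqrt(Ka x [C5H5NH+]) = sqrt(5.88e-6 x 0.1115) = 0.000810 M.
pH = -log(0.000810) = 3.09.

3.09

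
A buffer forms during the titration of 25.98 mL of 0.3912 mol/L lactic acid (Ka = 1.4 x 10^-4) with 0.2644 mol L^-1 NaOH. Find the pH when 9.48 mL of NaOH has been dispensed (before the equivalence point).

Initial n(HC3H5O3) = 0.3912 x 0.02598 = 0.01016 mol.
n(NaOH) added = 0.2644 x 0.009480 = 0.002507 mol, converting that many moles of HC3H5O3 to C3H5O3-.
Remaining n(HC3H5O3) = 0.007657 mol; n(C3H5O3-) = 0.002507 mol.
By Henderson-Hasselbalch, pH = pKa + log([A^-]/[HA]) = 3.85 + log(0.002507/0.007657) = 3.85 + (-0.48) = 3.37.

3.37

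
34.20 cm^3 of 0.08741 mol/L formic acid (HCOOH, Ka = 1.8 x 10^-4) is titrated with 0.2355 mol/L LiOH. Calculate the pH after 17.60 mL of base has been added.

n(acid) = 0.08741 x 0.03420 = 0.002989 mol; n(LiOH) added = 0.2355 x 0.01760 = 0.004145 mol.
Base is in excess by 0.004145 - 0.002989 = 0.001155 mol in a total volume of 0.05180 L.
[OH^-] = 0.001155/0.05180 = 0.02230 M, so pOH = 1.65 and pH = 14.00 - 1.65 = 12.35.

12.35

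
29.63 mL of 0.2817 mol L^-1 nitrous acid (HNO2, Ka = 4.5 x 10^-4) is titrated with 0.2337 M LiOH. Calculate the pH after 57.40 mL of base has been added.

n(acid) = 0.2817 x 0.02963 = 0.008347 mol; n(LiOH) added = 0.2337 x 0.05740 = 0.01341 mol.
Base is in excess by 0.01341 - 0.008347 = 0.005068 mol in a total volume of 0.08703 L.
[OH^-] = 0.005068/0.08703 = 0.05823 M, so pOH = 1.23 and pH = 14.00 - 1.23 = 12.77.

12.77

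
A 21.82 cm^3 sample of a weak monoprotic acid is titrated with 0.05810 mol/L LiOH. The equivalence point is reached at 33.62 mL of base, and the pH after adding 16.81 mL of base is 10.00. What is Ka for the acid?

1.0 x 10^-10

16.81 mL is half of the equivalence volume, so this is the half-equivalence point where [HA] = [A^-].
At half-equivalence pH = pKa, so pKa = 10.00.
Ka = 10^(-10.00) = 1.0 x 10^-10.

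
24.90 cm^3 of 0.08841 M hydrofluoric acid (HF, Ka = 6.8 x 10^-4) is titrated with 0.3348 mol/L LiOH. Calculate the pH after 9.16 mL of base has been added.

n(acid) = 0.08841 x 0.02490 = 0.002201 mol; n(LiOH) added = 0.3348 x 0.009160 = 0.003067 mol.
Base is in excess by 0.003067 - 0.002201 = 0.0008654 mol in a total volume of 0.03406 L.
[OH^-] = 0.0008654/0.03406 = 0.02541 M, so pOH = 1.60 and pH = 14.00 - 1.60 = 12.40.

12.40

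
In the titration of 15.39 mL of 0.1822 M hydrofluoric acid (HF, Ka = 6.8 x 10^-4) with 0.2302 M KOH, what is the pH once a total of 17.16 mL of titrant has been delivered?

12.55

n(acid) = 0.1822 x 0.01539 = 0.002804 mol; n(KOH) added = 0.2302 x 0.01716 = 0.003950 mol.
Base is in excess by 0.003950 - 0.002804 = 0.001146 mol in a total volume of 0.03255 L.
[OH^-] = 0.001146/0.03255 = 0.03521 M, so pOH = 1.45 and pH = 14.00 - 1.45 = 12.55.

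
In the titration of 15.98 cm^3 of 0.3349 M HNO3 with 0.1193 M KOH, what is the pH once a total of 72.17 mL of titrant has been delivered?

12.57

n(acid) = 0.3349 x 0.01598 = 0.005352 mol; n(KOH) added = 0.1193 x 0.07217 = 0.008610 mol.
Base is in excess by 0.008610 - 0.005352 = 0.003258 mol in a total volume of 0.08815 L.
[OH^-] = 0.003258/0.08815 = 0.03696 M, so pOH = 1.43 and pH = 14.00 - 1.43 = 12.57.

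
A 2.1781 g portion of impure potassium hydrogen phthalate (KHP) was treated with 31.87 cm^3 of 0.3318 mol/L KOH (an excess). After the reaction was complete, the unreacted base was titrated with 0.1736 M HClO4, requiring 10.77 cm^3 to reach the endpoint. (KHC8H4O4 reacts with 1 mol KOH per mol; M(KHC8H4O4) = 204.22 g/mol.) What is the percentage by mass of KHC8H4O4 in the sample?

Total n(KOH) added = 0.3318 x 0.03187 = 0.01057 mol.
n(HClO4) used = 0.1736 x 0.01077 = 0.001870 mol, which equals the excess n(KOH).
So n(KOH) consumed by the sample = 0.01057 - 0.001870 = 0.008705 mol.
n(KHC8H4O4) = 0.008705 / 1 = 0.008705 mol.
mass KHC8H4O4 = 0.008705 x 204.22 = 1.778 g, so %KHC8H4O4 = 1.778/2.1781 x 100 = 81.6%.

81.6%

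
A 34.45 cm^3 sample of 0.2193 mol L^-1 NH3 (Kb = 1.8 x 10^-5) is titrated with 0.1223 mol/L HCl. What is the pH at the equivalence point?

n(NH3) = 0.2193 x 0.03445 = 0.007555 mol; V(HCl) at equivalence = 0.007555/0.1223 = 0.06177 L.
At equivalence the base is fully converted to NH4+; total volume = 0.09622 L, so [NH4+] = 0.007555/0.09622 = 0.07851 M.
Ka(NH4+) = Kw/Kb = 1.0e-14 / 1.8 x 10^-5 = 5.56e-10.
[H^+] = sqrt(Ka x [NH4+]) = sqrt(5.56e-10 x 0.07851) = 6.60e-6 M.
pH = -log(6.60e-6) = 5.18.

5.18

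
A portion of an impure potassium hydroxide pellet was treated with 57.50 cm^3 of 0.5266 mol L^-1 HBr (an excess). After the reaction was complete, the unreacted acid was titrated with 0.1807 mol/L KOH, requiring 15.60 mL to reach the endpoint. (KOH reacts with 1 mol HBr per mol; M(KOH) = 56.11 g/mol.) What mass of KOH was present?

Total n(HBr) added = 0.5266 x 0.05750 = 0.03028 mol.
n(KOH) used = 0.1807 x 0.01560 = 0.002819 mol, which equals the excess n(HBr).
So n(HBr) consumed by the sample = 0.03028 - 0.002819 = 0.02746 mol.
n(KOH) = 0.02746 / 1 = 0.02746 mol.
mass = 0.02746 mol x 56.11 g/mol = 1.54 g.

1.54 g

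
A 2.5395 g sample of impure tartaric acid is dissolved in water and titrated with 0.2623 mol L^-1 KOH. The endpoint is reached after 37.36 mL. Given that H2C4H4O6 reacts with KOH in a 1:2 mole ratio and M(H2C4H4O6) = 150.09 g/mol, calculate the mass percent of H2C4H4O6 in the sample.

29.0%

n(KOH) = 0.2623 x 0.03736 = 0.009800 mol.
n(H2C4H4O6) = 0.009800 / 2 = 0.004900 mol.
mass of H2C4H4O6 = 0.004900 x 150.09 = 0.7354 g.
% purity = 0.7354 / 2.5395 x 100 = 29.0%.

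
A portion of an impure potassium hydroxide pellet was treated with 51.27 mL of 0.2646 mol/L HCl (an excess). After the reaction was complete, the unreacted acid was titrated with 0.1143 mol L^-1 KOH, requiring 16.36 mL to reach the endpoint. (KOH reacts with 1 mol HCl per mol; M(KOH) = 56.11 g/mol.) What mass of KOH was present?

0.656 g

Total n(HCl) added = 0.2646 x 0.05127 = 0.01357 mol.
n(KOH) used = 0.1143 x 0.01636 = 0.001870 mol, which equals the excess n(HCl).
So n(HCl) consumed by the sample = 0.01357 - 0.001870 = 0.01170 mol.
n(KOH) = 0.01170 / 1 = 0.01170 mol.
mass = 0.01170 mol x 56.11 g/mol = 0.656 g.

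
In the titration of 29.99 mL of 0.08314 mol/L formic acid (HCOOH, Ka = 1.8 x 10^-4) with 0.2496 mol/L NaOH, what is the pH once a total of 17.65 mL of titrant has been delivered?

n(acid) = 0.08314 x 0.02999 = 0.002493 mol; n(NaOH) added = 0.2496 x 0.01765 = 0.004405 mol.
Base is in excess by 0.004405 - 0.002493 = 0.001912 mol in a total volume of 0.04764 L.
[OH^-] = 0.001912/0.04764 = 0.04014 M, so pOH = 1.40 and pH = 14.00 - 1.40 = 12.60.

12.60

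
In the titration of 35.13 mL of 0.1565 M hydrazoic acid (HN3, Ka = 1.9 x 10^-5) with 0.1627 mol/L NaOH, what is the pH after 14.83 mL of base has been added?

Initial n(HN3) = 0.1565 x 0.03513 = 0.005498 mol.
n(NaOH) added = 0.1627 x 0.01483 = 0.002413 mol, converting that many moles of HN3 to N3-.
Remaining n(HN3) = 0.003085 mol; n(N3-) = 0.002413 mol.
By Henderson-Hasselbalch, pH = pKa + log([A^-]/[HA]) = 4.72 + log(0.002413/0.003085) = 4.72 + (-0.11) = 4.61.

4.61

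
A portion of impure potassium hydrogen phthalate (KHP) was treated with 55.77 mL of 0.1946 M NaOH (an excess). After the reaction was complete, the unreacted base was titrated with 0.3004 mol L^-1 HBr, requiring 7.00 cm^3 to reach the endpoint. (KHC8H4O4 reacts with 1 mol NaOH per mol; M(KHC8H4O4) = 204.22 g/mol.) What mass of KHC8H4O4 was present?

Total n(NaOH) added = 0.1946 x 0.05577 = 0.01085 mol.
n(HBr) used = 0.3004 x 0.007000 = 0.002103 mol, which equals the excess n(NaOH).
So n(NaOH) consumed by the sample = 0.01085 - 0.002103 = 0.008750 mol.
n(KHC8H4O4) = 0.008750 / 1 = 0.008750 mol.
mass = 0.008750 mol x 204.22 g/mol = 1.79 g.

1.79 g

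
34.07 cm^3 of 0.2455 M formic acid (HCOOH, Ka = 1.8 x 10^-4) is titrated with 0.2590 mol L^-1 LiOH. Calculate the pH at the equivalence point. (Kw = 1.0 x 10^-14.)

8.42

n(HCOOH) = 0.2455 x 0.03407 = 0.008364 mol; V(LiOH) at equivalence = 0.008364/0.2590 = 0.03229 L.
At equivalence all the acid is converted to HCOO-; total volume = 0.03407 + 0.03229 = 0.06636 L, so [HCOO-] = 0.008364/0.06636 = 0.1260 M.
Kb = Kw/Ka = 1.0e-14 / 1.8 x 10^-4 = 5.56e-11.
[OH^-] = sqrt(Kb x [HCOO-]) = sqrt(5.56e-11 x 0.1260) = 2.65e-6 M.
pOH = 5.58, so pH = 14.00 - 5.58 = 8.42.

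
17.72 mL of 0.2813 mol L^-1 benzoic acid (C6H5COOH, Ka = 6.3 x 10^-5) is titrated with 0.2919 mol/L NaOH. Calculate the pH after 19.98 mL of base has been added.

12.35

n(acid) = 0.2813 x 0.01772 = 0.004985 mol; n(NaOH) added = 0.2919 x 0.01998 = 0.005832 mol.
Base is in excess by 0.005832 - 0.004985 = 0.0008475 mol in a total volume of 0.03770 L.
[OH^-] = 0.0008475/0.03770 = 0.02248 M, so pOH = 1.65 and pH = 14.00 - 1.65 = 12.35.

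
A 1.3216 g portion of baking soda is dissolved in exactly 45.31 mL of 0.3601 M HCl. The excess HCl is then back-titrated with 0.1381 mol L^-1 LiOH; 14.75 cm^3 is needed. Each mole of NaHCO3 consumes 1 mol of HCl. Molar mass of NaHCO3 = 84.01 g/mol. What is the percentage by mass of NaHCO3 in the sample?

Total n(HCl) added = 0.3601 x 0.04531 = 0.01632 mol.
n(LiOH) used = 0.1381 x 0.01475 = 0.002037 mol, which equals the excess n(HCl).
So n(HCl) consumed by the sample = 0.01632 - 0.002037 = 0.01428 mol.
n(NaHCO3) = 0.01428 / 1 = 0.01428 mol.
mass NaHCO3 = 0.01428 x 84.01 = 1.200 g, so %NaHCO3 = 1.200/1.3216 x 100 = 90.8%.

90.8%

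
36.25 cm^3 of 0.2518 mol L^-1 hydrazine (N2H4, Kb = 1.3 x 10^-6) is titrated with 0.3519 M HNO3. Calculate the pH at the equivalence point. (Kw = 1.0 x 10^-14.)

4.47

n(N2H4) = 0.2518 x 0.03625 = 0.009128 mol; V(HNO3) at equivalence = 0.009128/0.3519 = 0.02594 L.
At equivalence the base is fully converted to N2H5+; total volume = 0.06219 L, so [N2H5+] = 0.009128/0.06219 = 0.1468 M.
Ka(N2H5+) = Kw/Kb = 1.0e-14 / 1.3 x 10^-6 = 7.69e-9.
[H^+] = sqrt(Ka x [N2H5+]) = sqrt(7.69e-9 x 0.1468) = 3.36e-5 M.
pH = -log(3.36e-5) = 4.47.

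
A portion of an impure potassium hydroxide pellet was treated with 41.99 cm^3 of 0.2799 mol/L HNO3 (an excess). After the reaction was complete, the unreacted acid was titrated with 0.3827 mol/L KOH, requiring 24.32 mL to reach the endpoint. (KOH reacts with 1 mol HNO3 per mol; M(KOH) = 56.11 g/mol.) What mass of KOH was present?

Total n(HNO3) added = 0.2799 x 0.04199 = 0.01175 mol.
n(KOH) used = 0.3827 x 0.02432 = 0.009307 mol, which equals the excess n(HNO3).
So n(HNO3) consumed by the sample = 0.01175 - 0.009307 = 0.002446 mol.
n(KOH) = 0.002446 / 1 = 0.002446 mol.
mass = 0.002446 mol x 56.11 g/mol = 0.137 g.

0.137 g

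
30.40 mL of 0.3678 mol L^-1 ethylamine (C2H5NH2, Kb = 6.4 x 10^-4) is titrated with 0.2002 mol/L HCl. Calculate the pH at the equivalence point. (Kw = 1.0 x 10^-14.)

5.85

n(C2H5NH2) = 0.3678 x 0.03040 = 0.01118 mol; V(HCl) at equivalence = 0.01118/0.2002 = 0.05585 L.
At equivalence the base is fully converted to C2H5NH3+; total volume = 0.08625 L, so [C2H5NH3+] = 0.01118/0.08625 = 0.1296 M.
Ka(C2H5NH3+) = Kw/Kb = 1.0e-14 / 6.4 x 10^-4 = 1.56e-11.
[H^+] = sqrt(Ka x [C2H5NH3+]) = sqrt(1.56e-11 x 0.1296) = 1.42e-6 M.
pH = -log(1.42e-6) = 5.85.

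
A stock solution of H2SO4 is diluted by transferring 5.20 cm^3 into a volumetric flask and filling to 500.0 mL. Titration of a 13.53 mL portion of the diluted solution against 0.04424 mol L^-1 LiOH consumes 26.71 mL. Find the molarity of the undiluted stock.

n(LiOH) = 0.04424 x 0.02671 = 0.001182 mol.
n(H2SO4) in the aliquot = 0.001182 x 1/2 = 0.0005908 mol.
[diluted H2SO4] = 0.0005908 / 0.01353 = 0.04367 M.
Dilution factor = 500.0/5.200 = 96.15, so [stock] = 0.04367 x 96.15 = 4.20 M.

4.20 M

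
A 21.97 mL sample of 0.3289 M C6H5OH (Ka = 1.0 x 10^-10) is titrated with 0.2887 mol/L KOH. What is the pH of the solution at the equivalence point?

11.59

n(C6H5OH) = 0.3289 x 0.02197 = 0.007226 mol; V(KOH) at equivalence = 0.007226/0.2887 = 0.02503 L.
At equivalence all the acid is converted to C6H5O-; total volume = 0.02197 + 0.02503 = 0.04700 L, so [C6H5O-] = 0.007226/0.04700 = 0.1537 M.
Kb = Kw/Ka = 1.0e-14 / 1.0 x 10^-10 = 0.000100.
[OH^-] = sqrt(Kb x [C6H5O-]) = sqrt(0.000100 x 0.1537) = 0.00392 M.
pOH = 2.41, so pH = 14.00 - 2.41 = 11.59.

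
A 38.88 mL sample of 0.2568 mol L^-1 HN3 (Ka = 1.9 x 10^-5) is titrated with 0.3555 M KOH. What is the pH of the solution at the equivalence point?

n(HN3) = 0.2568 x 0.03888 = 0.009984 mol; V(KOH) at equivalence = 0.009984/0.3555 = 0.02809 L.
At equivalence all the acid is converted to N3-; total volume = 0.03888 + 0.02809 = 0.06697 L, so [N3-] = 0.009984/0.06697 = 0.1491 M.
Kb = Kw/Ka = 1.0e-14 / 1.9 x 10^-5 = 5.26e-10.
[OH^-] = sqrt(Kb x [N3-]) = sqrt(5.26e-10 x 0.1491) = 8.86e-6 M.
pOH = 5.05, so pH = 14.00 - 5.05 = 8.95.

8.95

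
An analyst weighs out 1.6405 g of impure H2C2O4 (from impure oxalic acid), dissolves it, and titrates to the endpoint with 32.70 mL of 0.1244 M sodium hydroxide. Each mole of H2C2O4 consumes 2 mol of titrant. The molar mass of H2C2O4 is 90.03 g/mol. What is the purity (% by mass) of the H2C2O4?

11.2%

n(NaOH) = 0.1244 x 0.03270 = 0.004068 mol.
n(H2C2O4) = 0.004068 / 2 = 0.002034 mol.
mass of H2C2O4 = 0.002034 x 90.03 = 0.1831 g.
% purity = 0.1831 / 1.6405 x 100 = 11.2%.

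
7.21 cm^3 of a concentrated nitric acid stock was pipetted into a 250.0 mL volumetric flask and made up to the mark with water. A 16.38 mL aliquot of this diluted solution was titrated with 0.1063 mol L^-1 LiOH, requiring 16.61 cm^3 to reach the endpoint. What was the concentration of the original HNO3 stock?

3.74 M

n(LiOH) = 0.1063 x 0.01661 = 0.001766 mol.
n(HNO3) in the aliquot = 0.001766 mol.
[diluted HNO3] = 0.001766 / 0.01638 = 0.1078 M.
Dilution factor = 250.0/7.210 = 34.67, so [stock] = 0.1078 x 34.67 = 3.74 M.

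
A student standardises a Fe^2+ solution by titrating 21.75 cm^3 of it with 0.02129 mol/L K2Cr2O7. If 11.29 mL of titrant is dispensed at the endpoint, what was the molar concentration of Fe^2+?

n(K2Cr2O7) = 0.02129 x 0.01129 = 0.0002404 mol.
From the balanced equation, 1 mol K2Cr2O7 reacts with 6 mol Fe^2+, so n(Fe^2+) = 0.0002404 x 6/1 = 0.001442 mol.
[Fe^2+] = 0.001442 / 0.02175 L = 0.0663 M.

0.0663 M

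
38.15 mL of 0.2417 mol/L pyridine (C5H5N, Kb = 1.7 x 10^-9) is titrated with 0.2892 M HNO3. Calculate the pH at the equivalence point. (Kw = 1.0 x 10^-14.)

n(C5H5N) = 0.2417 x 0.03815 = 0.009221 mol; V(HNO3) at equivalence = 0.009221/0.2892 = 0.03188 L.
At equivalence the base is fully converted to C5H5NH+; total volume = 0.07003 L, so [C5H5NH+] = 0.009221/0.07003 = 0.1317 M.
Ka(C5H5NH+) = Kw/Kb = 1.0e-14 / 1.7 x 10^-9 = 5.88e-6.
[H^+] = sqrt(Ka x [C5H5NH+]) = sqrt(5.88e-6 x 0.1317) = 0.000880 M.
pH = -log(0.000880) = 3.06.

3.06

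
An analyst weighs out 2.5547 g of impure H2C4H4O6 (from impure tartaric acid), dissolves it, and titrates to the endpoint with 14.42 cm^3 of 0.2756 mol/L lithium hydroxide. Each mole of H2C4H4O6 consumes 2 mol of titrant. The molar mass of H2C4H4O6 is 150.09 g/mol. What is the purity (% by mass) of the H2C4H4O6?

n(LiOH) = 0.2756 x 0.01442 = 0.003974 mol.
n(H2C4H4O6) = 0.003974 / 2 = 0.001987 mol.
mass of H2C4H4O6 = 0.001987 x 150.09 = 0.2982 g.
% purity = 0.2982 / 2.5547 x 100 = 11.7%.

11.7%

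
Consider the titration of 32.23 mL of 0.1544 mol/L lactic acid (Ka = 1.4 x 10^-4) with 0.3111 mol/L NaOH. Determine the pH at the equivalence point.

8.43

n(HC3H5O3) = 0.1544 x 0.03223 = 0.004976 mol; V(NaOH) at equivalence = 0.004976/0.3111 = 0.01600 L.
At equivalence all the acid is converted to C3H5O3-; total volume = 0.03223 + 0.01600 = 0.04823 L, so [C3H5O3-] = 0.004976/0.04823 = 0.1032 M.
Kb = Kw/Ka = 1.0e-14 / 1.4 x 10^-4 = 7.14e-11.
[OH^-] = sqrt(Kb x [C3H5O3-]) = sqrt(7.14e-11 x 0.1032) = 2.71e-6 M.
pOH = 5.57, so pH = 14.00 - 5.57 = 8.43.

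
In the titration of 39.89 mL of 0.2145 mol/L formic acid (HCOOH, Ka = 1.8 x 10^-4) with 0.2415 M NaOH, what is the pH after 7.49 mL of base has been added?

Initial n(HCOOH) = 0.2145 x 0.03989 = 0.008556 mol.
n(NaOH) added = 0.2415 x 0.007490 = 0.001809 mol, converting that many moles of HCOOH to HCOO-.
Remaining n(HCOOH) = 0.006748 mol; n(HCOO-) = 0.001809 mol.
By Henderson-Hasselbalch, pH = pKa + log([A^-]/[HA]) = 3.74 + log(0.001809/0.006748) = 3.74 + (-0.57) = 3.17.

3.17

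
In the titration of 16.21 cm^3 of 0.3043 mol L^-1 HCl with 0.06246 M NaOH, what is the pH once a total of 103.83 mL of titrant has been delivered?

12.11

n(acid) = 0.3043 x 0.01621 = 0.004933 mol; n(NaOH) added = 0.06246 x 0.1038 = 0.006485 mol.
Base is in excess by 0.006485 - 0.004933 = 0.001553 mol in a total volume of 0.1200 L.
[OH^-] = 0.001553/0.1200 = 0.01293 M, so pOH = 1.89 and pH = 14.00 - 1.89 = 12.11.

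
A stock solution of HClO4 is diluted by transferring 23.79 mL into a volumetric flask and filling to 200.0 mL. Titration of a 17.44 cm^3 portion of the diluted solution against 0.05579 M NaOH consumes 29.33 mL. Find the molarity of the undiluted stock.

0.789 M

n(NaOH) = 0.05579 x 0.02933 = 0.001636 mol.
n(HClO4) in the aliquot = 0.001636 mol.
[diluted HClO4] = 0.001636 / 0.01744 = 0.09383 M.
Dilution factor = 200.0/23.79 = 8.407, so [stock] = 0.09383 x 8.407 = 0.789 M.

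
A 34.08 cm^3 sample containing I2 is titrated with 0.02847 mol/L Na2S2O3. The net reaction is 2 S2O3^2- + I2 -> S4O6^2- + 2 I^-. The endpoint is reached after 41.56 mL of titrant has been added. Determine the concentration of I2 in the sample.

n(Na2S2O3) = 0.02847 x 0.04156 = 0.001183 mol.
From the balanced equation, 2 mol Na2S2O3 reacts with 1 mol I2, so n(I2) = 0.001183 x 1/2 = 0.0005916 mol.
[I2] = 0.0005916 / 0.03408 L = 0.0174 M.

0.0174 M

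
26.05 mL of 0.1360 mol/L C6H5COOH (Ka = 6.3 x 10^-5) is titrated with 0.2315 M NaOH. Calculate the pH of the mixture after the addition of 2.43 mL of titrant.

3.48

Initial n(C6H5COOH) = 0.1360 x 0.02605 = 0.003543 mol.
n(NaOH) added = 0.2315 x 0.002430 = 0.0005625 mol, converting that many moles of C6H5COOH to C6H5COO-.
Remaining n(C6H5COOH) = 0.002980 mol; n(C6H5COO-) = 0.0005625 mol.
By Henderson-Hasselbalch, pH = pKa + log([A^-]/[HA]) = 4.20 + log(0.0005625/0.002980) = 4.20 + (-0.72) = 3.48.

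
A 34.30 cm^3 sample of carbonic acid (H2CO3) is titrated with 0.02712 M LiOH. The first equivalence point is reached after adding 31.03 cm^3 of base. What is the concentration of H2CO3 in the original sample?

n(LiOH) = 0.02712 x 0.03103 = 0.0008415 mol.
At the first equivalence point, 1 mol OH^- react per mol H2CO3, so n(H2CO3) = 0.0008415 / 1 = 0.0008415 mol.
[H2CO3] = 0.0008415 / 0.03430 L = 0.0245 M.

0.0245 M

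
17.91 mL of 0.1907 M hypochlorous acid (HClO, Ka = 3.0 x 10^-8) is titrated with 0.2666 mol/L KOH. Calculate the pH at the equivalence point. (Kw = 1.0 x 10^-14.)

10.28

n(HClO) = 0.1907 x 0.01791 = 0.003415 mol; V(KOH) at equivalence = 0.003415/0.2666 = 0.01281 L.
At equivalence all the acid is converted to ClO-; total volume = 0.01791 + 0.01281 = 0.03072 L, so [ClO-] = 0.003415/0.03072 = 0.1112 M.
Kb = Kw/Ka = 1.0e-14 / 3.0 x 10^-8 = 3.33e-7.
[OH^-] = sqrt(Kb x [ClO-]) = sqrt(3.33e-7 x 0.1112) = 0.000193 M.
pOH = 3.72, so pH = 14.00 - 3.72 = 10.28.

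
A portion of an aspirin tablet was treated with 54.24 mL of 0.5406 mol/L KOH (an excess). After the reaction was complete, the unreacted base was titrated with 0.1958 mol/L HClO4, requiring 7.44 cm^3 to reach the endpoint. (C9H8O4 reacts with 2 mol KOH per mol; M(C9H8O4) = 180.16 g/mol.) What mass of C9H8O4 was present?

Total n(KOH) added = 0.5406 x 0.05424 = 0.02932 mol.
n(HClO4) used = 0.1958 x 0.007440 = 0.001457 mol, which equals the excess n(KOH).
So n(KOH) consumed by the sample = 0.02932 - 0.001457 = 0.02787 mol.
n(C9H8O4) = 0.02787 / 2 = 0.01393 mol.
mass = 0.01393 mol x 180.16 g/mol = 2.51 g.

2.51 g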